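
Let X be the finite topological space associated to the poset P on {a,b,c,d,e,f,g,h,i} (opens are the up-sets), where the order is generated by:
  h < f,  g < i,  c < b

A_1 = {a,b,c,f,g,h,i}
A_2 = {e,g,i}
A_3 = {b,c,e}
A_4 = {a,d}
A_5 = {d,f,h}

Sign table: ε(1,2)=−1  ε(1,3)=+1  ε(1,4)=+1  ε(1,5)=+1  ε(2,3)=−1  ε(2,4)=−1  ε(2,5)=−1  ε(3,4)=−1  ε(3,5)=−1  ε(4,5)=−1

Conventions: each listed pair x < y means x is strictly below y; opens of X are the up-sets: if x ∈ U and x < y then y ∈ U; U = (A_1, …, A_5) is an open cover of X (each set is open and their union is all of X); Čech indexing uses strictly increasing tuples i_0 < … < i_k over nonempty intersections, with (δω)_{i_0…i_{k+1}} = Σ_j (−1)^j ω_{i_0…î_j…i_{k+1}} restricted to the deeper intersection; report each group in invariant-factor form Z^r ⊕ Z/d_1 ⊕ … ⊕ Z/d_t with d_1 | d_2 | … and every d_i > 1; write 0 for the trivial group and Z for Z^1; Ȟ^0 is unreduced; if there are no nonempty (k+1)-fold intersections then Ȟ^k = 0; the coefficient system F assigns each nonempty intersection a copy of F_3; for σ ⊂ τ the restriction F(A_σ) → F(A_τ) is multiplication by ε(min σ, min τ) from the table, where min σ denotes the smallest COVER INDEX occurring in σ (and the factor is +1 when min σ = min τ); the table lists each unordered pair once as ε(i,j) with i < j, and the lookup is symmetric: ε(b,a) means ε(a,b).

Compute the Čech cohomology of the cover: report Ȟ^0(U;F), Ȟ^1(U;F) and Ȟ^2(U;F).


nerve of the cover:
  A12={g,i} A13={b,c} A14={a} A15={f,h} A23={e} A45={d}
C dims 5,6; δ0: rk_F3 5
Ȟ^0 = (5 − 5) − 0 = 0, so Ȟ^0 ≅ 0
Ȟ^1 = (6 − 0) − 5 = 1, so Ȟ^1 ≅ Z/3
Ȟ^2 = (0 − 0) − 0 = 0, so Ȟ^2 ≅ 0

Ȟ^0 ≅ 0, Ȟ^1 ≅ Z/3 and Ȟ^2 ≅ 0


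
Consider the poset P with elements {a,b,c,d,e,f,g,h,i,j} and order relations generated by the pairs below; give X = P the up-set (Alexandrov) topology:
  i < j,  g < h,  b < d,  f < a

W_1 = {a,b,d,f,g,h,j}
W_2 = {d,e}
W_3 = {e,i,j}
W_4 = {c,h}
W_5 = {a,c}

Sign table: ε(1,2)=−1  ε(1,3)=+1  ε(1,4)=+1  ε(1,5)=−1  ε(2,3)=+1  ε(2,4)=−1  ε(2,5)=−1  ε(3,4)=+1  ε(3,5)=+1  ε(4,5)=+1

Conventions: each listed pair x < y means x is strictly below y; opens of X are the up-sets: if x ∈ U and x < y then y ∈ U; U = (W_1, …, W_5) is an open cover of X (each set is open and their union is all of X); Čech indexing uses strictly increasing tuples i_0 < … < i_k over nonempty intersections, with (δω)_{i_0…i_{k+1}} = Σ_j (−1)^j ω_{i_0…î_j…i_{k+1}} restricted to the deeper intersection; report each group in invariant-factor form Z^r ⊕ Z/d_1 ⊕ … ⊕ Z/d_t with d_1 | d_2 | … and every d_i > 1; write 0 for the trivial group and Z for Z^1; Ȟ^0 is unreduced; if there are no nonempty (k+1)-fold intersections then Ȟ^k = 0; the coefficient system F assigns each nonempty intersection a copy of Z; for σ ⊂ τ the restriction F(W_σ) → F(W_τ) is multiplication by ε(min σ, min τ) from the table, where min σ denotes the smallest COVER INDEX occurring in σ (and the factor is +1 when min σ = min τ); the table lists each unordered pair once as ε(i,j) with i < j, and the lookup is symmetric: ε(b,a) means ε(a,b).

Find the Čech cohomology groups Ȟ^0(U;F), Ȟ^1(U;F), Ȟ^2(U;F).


nerve simplices:
  W12={d} W13={j} W14={h} W15={a} W23={e} W45={c}
C dims 5,6; δ0: rk 5, SNF 1^4·2
degree 0: 5−5−0 = 0 → Ȟ^0 ≅ 0
degree 1: 6−0−5 = 1 plus torsion [2] → Ȟ^1 ≅ Z ⊕ Z/2
degree 2: 0−0−0 = 0 → Ȟ^2 ≅ 0

Ȟ^0 = 0; Ȟ^1 = Z ⊕ Z/2; Ȟ^2 = 0


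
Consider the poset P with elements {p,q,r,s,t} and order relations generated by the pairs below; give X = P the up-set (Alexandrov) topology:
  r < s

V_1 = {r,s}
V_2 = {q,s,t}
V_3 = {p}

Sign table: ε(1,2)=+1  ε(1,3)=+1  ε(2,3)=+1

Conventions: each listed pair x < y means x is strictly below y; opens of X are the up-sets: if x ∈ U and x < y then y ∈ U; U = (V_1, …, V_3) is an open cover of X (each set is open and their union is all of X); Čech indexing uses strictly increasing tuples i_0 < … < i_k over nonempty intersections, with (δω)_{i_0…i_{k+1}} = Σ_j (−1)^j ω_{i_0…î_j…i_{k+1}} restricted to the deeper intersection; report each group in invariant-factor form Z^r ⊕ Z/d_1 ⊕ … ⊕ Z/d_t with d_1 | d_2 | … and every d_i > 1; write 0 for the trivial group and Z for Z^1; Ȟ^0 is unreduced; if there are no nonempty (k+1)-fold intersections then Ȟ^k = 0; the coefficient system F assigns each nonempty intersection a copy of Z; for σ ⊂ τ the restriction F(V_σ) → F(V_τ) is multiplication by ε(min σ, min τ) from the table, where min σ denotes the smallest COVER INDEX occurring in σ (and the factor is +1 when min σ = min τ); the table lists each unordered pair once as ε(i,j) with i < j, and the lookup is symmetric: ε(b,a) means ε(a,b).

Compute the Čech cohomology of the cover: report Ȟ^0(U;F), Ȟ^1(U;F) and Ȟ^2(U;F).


Ȟ^0 ≅ Z^2, Ȟ^1 ≅ 0, Ȟ^2 ≅ 0

nonempty intersections:
  V12={s}
C dims 3,1; δ0: rk 1, SNF 1^1
Ȟ^0: (3−1)−0=2 ⇒ Z^2
Ȟ^1: (1−0)−1=0 ⇒ 0
Ȟ^2: (0−0)−0=0 ⇒ 0


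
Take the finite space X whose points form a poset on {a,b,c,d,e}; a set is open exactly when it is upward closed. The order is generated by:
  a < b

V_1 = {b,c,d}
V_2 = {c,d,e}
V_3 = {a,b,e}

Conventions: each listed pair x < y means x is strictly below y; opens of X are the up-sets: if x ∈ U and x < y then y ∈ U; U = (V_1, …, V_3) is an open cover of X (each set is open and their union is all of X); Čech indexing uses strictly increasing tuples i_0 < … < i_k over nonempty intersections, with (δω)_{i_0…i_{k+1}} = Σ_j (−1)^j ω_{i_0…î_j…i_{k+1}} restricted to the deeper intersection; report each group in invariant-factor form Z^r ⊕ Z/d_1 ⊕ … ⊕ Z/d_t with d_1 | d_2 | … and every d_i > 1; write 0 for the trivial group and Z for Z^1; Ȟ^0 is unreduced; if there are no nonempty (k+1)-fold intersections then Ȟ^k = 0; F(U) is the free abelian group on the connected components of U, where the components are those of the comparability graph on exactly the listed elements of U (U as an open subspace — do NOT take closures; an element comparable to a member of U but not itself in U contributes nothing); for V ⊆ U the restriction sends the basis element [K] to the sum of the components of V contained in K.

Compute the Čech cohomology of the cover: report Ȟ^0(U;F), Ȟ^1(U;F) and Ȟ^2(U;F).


Ȟ^0 ≅ Z^4,  Ȟ^1 ≅ 0,  Ȟ^2 ≅ 0

intersection data:
  V12={c,d} V13={b} V23={e}
components per intersection:
  V1: {b} {c} {d}
  V2: {c} {d} {e}
  V3: {a,b} {e}
  V12: {c} {d}
  V13: {b}
  V23: {e}
C dims 8,4; δ0: rk 4, SNF 1^4
Ȟ^0 = (8 − 4) − 0 = 4, so Ȟ^0 ≅ Z^4
Ȟ^1 = (4 − 0) − 4 = 0, so Ȟ^1 ≅ 0
Ȟ^2 = (0 − 0) − 0 = 0, so Ȟ^2 ≅ 0


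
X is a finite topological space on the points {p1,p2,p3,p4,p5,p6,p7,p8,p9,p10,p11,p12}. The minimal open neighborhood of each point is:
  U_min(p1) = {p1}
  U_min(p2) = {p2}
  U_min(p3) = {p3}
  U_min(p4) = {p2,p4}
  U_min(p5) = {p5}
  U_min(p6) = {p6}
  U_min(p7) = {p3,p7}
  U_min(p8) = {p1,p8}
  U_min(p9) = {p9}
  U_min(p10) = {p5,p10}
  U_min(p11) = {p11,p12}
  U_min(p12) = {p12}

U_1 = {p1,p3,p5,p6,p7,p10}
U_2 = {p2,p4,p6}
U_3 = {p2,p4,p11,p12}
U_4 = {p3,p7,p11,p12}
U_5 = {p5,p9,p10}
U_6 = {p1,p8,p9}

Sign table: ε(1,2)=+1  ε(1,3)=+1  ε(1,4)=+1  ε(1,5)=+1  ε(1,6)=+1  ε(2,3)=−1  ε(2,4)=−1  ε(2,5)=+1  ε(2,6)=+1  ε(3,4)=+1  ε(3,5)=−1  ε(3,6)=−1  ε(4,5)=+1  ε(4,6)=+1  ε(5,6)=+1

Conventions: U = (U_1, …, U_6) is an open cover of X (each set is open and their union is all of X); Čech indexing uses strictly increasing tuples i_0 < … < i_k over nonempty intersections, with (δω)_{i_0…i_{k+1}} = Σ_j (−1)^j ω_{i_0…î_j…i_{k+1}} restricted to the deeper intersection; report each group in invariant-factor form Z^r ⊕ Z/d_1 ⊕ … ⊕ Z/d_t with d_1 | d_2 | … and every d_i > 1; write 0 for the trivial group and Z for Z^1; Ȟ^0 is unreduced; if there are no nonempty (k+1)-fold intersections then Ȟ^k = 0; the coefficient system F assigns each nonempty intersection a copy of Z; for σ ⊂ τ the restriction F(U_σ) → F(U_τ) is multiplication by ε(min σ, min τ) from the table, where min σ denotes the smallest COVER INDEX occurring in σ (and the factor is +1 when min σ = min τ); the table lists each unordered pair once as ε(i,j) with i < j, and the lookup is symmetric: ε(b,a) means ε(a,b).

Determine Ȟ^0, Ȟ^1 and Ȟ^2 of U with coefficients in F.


Ȟ^0 ≅ 0,  Ȟ^1 ≅ Z ⊕ Z/2,  Ȟ^2 ≅ 0

intersection data:
  U12={p6} U14={p3,p7} U15={p5,p10} U16={p1} U23={p2,p4} U34={p11,p12} U56={p9}
C dims 6,7; δ0: rk 6, SNF 1^5·2
Ȟ^0 = (6 − 6) − 0 = 0, so Ȟ^0 ≅ 0
Ȟ^1 = (7 − 0) − 6 = 1 plus torsion [2], so Ȟ^1 ≅ Z ⊕ Z/2
Ȟ^2 = (0 − 0) − 0 = 0, so Ȟ^2 ≅ 0


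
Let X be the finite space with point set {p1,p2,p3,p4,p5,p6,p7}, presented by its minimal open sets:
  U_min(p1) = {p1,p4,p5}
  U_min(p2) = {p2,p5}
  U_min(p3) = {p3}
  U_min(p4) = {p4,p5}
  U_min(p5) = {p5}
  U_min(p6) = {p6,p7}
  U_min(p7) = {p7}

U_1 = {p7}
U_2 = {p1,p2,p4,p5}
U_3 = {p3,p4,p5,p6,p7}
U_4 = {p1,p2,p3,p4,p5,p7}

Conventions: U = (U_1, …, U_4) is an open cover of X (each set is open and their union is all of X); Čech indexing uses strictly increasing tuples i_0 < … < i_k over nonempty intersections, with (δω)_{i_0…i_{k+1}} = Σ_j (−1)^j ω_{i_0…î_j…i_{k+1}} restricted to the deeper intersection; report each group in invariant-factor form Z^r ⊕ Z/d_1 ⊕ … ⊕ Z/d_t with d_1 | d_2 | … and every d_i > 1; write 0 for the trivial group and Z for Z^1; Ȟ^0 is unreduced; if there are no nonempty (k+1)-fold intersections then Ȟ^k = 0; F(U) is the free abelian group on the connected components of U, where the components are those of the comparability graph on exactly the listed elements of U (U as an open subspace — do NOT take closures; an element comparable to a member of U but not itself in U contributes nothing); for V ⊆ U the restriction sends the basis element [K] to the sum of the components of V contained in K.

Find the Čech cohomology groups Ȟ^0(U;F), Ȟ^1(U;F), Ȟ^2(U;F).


nerve of the cover:
  U13={p7} U14={p7} U23={p4,p5} U24={p1,p2,p4,p5} U34={p3,p4,p5,p7}
  U134={p7} U234={p4,p5}
components per intersection:
  U1: {p7}
  U2: {p1,p2,p4,p5}
  U3: {p3} {p4,p5} {p6,p7}
  U4: {p1,p2,p4,p5} {p3} {p7}
  U13: {p7}
  U14: {p7}
  U23: {p4,p5}
  U24: {p1,p2,p4,p5}
  U34: {p3} {p4,p5} {p7}
  U134: {p7}
  U234: {p4,p5}
C dims 8,7,2; δ0: rk 5, SNF 1^5; δ1: rk 2, SNF 1^2
Ȟ^0 = (8 − 5) − 0 = 3, so Ȟ^0 ≅ Z^3
Ȟ^1 = (7 − 2) − 5 = 0, so Ȟ^1 ≅ 0
Ȟ^2 = (2 − 0) − 2 = 0, so Ȟ^2 ≅ 0

Ȟ^0 = Z^3, Ȟ^1 = 0 and Ȟ^2 = 0


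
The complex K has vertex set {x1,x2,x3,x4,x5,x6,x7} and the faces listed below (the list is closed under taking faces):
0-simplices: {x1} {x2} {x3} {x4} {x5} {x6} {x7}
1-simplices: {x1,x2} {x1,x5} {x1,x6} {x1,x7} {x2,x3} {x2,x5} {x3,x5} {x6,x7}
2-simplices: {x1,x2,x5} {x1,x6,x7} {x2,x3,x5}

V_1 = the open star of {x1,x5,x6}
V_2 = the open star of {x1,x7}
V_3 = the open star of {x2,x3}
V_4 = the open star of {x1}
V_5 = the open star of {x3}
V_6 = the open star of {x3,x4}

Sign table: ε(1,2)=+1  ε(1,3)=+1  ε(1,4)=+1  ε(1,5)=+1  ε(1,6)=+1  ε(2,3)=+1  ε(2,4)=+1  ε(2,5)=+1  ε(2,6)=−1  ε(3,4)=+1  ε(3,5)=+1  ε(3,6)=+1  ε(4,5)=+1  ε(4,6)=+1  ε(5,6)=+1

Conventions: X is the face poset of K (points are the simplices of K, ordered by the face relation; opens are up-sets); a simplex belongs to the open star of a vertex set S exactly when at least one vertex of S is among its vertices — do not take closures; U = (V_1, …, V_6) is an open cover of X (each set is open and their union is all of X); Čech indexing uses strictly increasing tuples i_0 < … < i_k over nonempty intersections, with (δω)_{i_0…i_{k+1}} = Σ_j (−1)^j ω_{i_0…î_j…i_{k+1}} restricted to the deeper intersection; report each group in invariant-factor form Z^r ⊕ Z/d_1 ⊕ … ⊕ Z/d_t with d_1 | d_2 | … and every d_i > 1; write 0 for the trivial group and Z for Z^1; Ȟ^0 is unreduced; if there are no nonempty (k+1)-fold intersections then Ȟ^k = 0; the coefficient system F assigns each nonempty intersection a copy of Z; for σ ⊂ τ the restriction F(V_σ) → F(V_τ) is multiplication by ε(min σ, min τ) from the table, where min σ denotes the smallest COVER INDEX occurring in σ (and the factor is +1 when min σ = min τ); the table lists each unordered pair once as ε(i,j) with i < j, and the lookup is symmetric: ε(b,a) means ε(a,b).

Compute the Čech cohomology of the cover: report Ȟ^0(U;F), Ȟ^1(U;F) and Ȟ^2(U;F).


Ȟ^0(U;F) ≅ Z; Ȟ^1(U;F) ≅ 0; Ȟ^2(U;F) ≅ 0

nerve simplices:
  V1={{x1},{x5},{x6},{x1,x2},{x1,x5},{x1,x6},{x1,x7},{x2,x5},{x3,x5},{x6,x7},{x1,x2,x5},{x1,x6,x7},{x2,x3,x5}} V2={{x1},{x7},{x1,x2},{x1,x5},{x1,x6},{x1,x7},{x6,x7},{x1,x2,x5},{x1,x6,x7}} V3={{x2},{x3},{x1,x2},{x2,x3},{x2,x5},{x3,x5},{x1,x2,x5},{x2,x3,x5}} V4={{x1},{x1,x2},{x1,x5},{x1,x6},{x1,x7},{x1,x2,x5},{x1,x6,x7}} V5={{x3},{x2,x3},{x3,x5},{x2,x3,x5}} V6={{x3},{x4},{x2,x3},{x3,x5},{x2,x3,x5}}
  V12={{x1},{x1,x2},{x1,x5},{x1,x6},{x1,x7},{x6,x7},{x1,x2,x5},{x1,x6,x7}} V13={{x1,x2},{x2,x5},{x3,x5},{x1,x2,x5},{x2,x3,x5}} V14={{x1},{x1,x2},{x1,x5},{x1,x6},{x1,x7},{x1,x2,x5},{x1,x6,x7}} V15={{x3,x5},{x2,x3,x5}} V16={{x3,x5},{x2,x3,x5}} V23={{x1,x2},{x1,x2,x5}} V24={{x1},{x1,x2},{x1,x5},{x1,x6},{x1,x7},{x1,x2,x5},{x1,x6,x7}} V34={{x1,x2},{x1,x2,x5}} V35={{x3},{x2,x3},{x3,x5},{x2,x3,x5}} V36={{x3},{x2,x3},{x3,x5},{x2,x3,x5}} V56={{x3},{x2,x3},{x3,x5},{x2,x3,x5}}
  V123={{x1,x2},{x1,x2,x5}} V124={{x1},{x1,x2},{x1,x5},{x1,x6},{x1,x7},{x1,x2,x5},{x1,x6,x7}} V134={{x1,x2},{x1,x2,x5}} V135={{x3,x5},{x2,x3,x5}} V136={{x3,x5},{x2,x3,x5}} V156={{x3,x5},{x2,x3,x5}} V234={{x1,x2},{x1,x2,x5}} V356={{x3},{x2,x3},{x3,x5},{x2,x3,x5}}
  V1234={{x1,x2},{x1,x2,x5}} V1356={{x3,x5},{x2,x3,x5}}
C dims 6,11,8,2; δ0: rk 5, SNF 1^5; δ1: rk 6, SNF 1^6; δ2: rk 2, SNF 1^2
degree 0: 6−5−0 = 1 → Ȟ^0 ≅ Z
degree 1: 11−6−5 = 0 → Ȟ^1 ≅ 0
degree 2: 8−2−6 = 0 → Ȟ^2 ≅ 0


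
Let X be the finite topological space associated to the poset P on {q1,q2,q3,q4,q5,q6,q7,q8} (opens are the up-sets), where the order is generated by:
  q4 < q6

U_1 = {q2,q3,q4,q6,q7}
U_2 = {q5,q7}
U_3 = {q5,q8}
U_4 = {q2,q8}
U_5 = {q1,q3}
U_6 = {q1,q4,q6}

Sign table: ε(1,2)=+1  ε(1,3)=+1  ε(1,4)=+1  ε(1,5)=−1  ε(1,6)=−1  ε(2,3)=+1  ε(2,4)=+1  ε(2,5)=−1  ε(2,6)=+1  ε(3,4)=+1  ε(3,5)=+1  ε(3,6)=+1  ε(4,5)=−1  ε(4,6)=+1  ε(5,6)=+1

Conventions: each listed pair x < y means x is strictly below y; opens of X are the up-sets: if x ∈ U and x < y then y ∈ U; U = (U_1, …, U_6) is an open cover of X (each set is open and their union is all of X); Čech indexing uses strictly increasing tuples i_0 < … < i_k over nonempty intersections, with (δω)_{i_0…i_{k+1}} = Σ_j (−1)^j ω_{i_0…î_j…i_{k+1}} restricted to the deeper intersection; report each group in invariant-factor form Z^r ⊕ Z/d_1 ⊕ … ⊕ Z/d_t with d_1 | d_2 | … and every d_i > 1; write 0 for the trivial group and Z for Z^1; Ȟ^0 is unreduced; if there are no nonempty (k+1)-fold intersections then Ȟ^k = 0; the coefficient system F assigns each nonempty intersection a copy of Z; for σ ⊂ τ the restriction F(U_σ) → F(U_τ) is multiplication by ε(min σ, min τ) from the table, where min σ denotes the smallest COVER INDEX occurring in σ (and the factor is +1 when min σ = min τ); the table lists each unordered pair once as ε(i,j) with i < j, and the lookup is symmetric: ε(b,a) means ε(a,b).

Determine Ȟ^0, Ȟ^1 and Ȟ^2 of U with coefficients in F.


Ȟ^0 = Z, Ȟ^1 = Z^2, Ȟ^2 = 0

cover nerve:
  U12={q7} U14={q2} U15={q3} U16={q4,q6} U23={q5} U34={q8} U56={q1}
C dims 6,7; δ0: rk 5, SNF 1^5
Ȟ^0: (6−5)−0=1 ⇒ Z
Ȟ^1: (7−0)−5=2 ⇒ Z^2
Ȟ^2: (0−0)−0=0 ⇒ 0


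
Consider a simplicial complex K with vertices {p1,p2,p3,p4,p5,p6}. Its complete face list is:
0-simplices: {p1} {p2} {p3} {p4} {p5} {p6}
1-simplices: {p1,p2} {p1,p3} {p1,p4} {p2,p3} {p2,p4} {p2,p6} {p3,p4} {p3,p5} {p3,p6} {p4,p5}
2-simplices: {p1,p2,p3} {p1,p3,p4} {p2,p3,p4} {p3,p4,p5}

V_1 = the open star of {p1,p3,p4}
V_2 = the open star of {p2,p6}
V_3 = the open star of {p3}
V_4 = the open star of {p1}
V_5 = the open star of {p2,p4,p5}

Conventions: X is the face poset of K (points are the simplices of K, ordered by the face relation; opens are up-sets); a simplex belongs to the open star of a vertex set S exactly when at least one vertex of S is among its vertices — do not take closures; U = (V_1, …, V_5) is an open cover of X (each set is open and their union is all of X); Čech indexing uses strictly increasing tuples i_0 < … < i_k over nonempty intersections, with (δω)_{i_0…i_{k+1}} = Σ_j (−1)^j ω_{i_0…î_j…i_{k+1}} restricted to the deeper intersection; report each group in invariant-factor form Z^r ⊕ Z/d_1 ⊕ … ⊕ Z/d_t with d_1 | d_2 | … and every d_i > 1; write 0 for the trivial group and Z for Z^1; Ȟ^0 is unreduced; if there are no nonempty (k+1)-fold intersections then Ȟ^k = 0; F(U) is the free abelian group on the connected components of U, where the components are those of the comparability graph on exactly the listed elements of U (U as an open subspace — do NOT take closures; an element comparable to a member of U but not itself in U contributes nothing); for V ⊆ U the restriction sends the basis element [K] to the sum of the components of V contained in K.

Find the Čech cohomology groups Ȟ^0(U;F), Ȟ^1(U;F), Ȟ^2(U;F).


intersection data:
  V1={{p1},{p3},{p4},{p1,p2},{p1,p3},{p1,p4},{p2,p3},{p2,p4},{p3,p4},{p3,p5},{p3,p6},{p4,p5},{p1,p2,p3},{p1,p3,p4},{p2,p3,p4},{p3,p4,p5}} V2={{p2},{p6},{p1,p2},{p2,p3},{p2,p4},{p2,p6},{p3,p6},{p1,p2,p3},{p2,p3,p4}} V3={{p3},{p1,p3},{p2,p3},{p3,p4},{p3,p5},{p3,p6},{p1,p2,p3},{p1,p3,p4},{p2,p3,p4},{p3,p4,p5}} V4={{p1},{p1,p2},{p1,p3},{p1,p4},{p1,p2,p3},{p1,p3,p4}} V5={{p2},{p4},{p5},{p1,p2},{p1,p4},{p2,p3},{p2,p4},{p2,p6},{p3,p4},{p3,p5},{p4,p5},{p1,p2,p3},{p1,p3,p4},{p2,p3,p4},{p3,p4,p5}}
  V12={{p1,p2},{p2,p3},{p2,p4},{p3,p6},{p1,p2,p3},{p2,p3,p4}} V13={{p3},{p1,p3},{p2,p3},{p3,p4},{p3,p5},{p3,p6},{p1,p2,p3},{p1,p3,p4},{p2,p3,p4},{p3,p4,p5}} V14={{p1},{p1,p2},{p1,p3},{p1,p4},{p1,p2,p3},{p1,p3,p4}} V15={{p4},{p1,p2},{p1,p4},{p2,p3},{p2,p4},{p3,p4},{p3,p5},{p4,p5},{p1,p2,p3},{p1,p3,p4},{p2,p3,p4},{p3,p4,p5}} V23={{p2,p3},{p3,p6},{p1,p2,p3},{p2,p3,p4}} V24={{p1,p2},{p1,p2,p3}} V25={{p2},{p1,p2},{p2,p3},{p2,p4},{p2,p6},{p1,p2,p3},{p2,p3,p4}} V34={{p1,p3},{p1,p2,p3},{p1,p3,p4}} V35={{p2,p3},{p3,p4},{p3,p5},{p1,p2,p3},{p1,p3,p4},{p2,p3,p4},{p3,p4,p5}} V45={{p1,p2},{p1,p4},{p1,p2,p3},{p1,p3,p4}}
  V123={{p2,p3},{p3,p6},{p1,p2,p3},{p2,p3,p4}} V124={{p1,p2},{p1,p2,p3}} V125={{p1,p2},{p2,p3},{p2,p4},{p1,p2,p3},{p2,p3,p4}} V134={{p1,p3},{p1,p2,p3},{p1,p3,p4}} V135={{p2,p3},{p3,p4},{p3,p5},{p1,p2,p3},{p1,p3,p4},{p2,p3,p4},{p3,p4,p5}} V145={{p1,p2},{p1,p4},{p1,p2,p3},{p1,p3,p4}} V234={{p1,p2,p3}} V235={{p2,p3},{p1,p2,p3},{p2,p3,p4}} V245={{p1,p2},{p1,p2,p3}} V345={{p1,p2,p3},{p1,p3,p4}}
  V1234={{p1,p2,p3}} V1235={{p2,p3},{p1,p2,p3},{p2,p3,p4}} V1245={{p1,p2},{p1,p2,p3}} V1345={{p1,p2,p3},{p1,p3,p4}} V2345={{p1,p2,p3}}
  V12345={{p1,p2,p3}}
components per intersection:
  V1: {{p1},{p3},{p4},{p1,p2},{p1,p3},{p1,p4},{p2,p3},{p2,p4},{p3,p4},{p3,p5},{p3,p6},{p4,p5},{p1,p2,p3},{p1,p3,p4},{p2,p3,p4},{p3,p4,p5}}
  V2: {{p2},{p6},{p1,p2},{p2,p3},{p2,p4},{p2,p6},{p3,p6},{p1,p2,p3},{p2,p3,p4}}
  V3: {{p3},{p1,p3},{p2,p3},{p3,p4},{p3,p5},{p3,p6},{p1,p2,p3},{p1,p3,p4},{p2,p3,p4},{p3,p4,p5}}
  V4: {{p1},{p1,p2},{p1,p3},{p1,p4},{p1,p2,p3},{p1,p3,p4}}
  V5: {{p2},{p4},{p5},{p1,p2},{p1,p4},{p2,p3},{p2,p4},{p2,p6},{p3,p4},{p3,p5},{p4,p5},{p1,p2,p3},{p1,p3,p4},{p2,p3,p4},{p3,p4,p5}}
  V12: {{p1,p2},{p2,p3},{p2,p4},{p1,p2,p3},{p2,p3,p4}} {{p3,p6}}
  V13: {{p3},{p1,p3},{p2,p3},{p3,p4},{p3,p5},{p3,p6},{p1,p2,p3},{p1,p3,p4},{p2,p3,p4},{p3,p4,p5}}
  V14: {{p1},{p1,p2},{p1,p3},{p1,p4},{p1,p2,p3},{p1,p3,p4}}
  V15: {{p4},{p1,p2},{p1,p4},{p2,p3},{p2,p4},{p3,p4},{p3,p5},{p4,p5},{p1,p2,p3},{p1,p3,p4},{p2,p3,p4},{p3,p4,p5}}
  V23: {{p2,p3},{p1,p2,p3},{p2,p3,p4}} {{p3,p6}}
  V24: {{p1,p2},{p1,p2,p3}}
  V25: {{p2},{p1,p2},{p2,p3},{p2,p4},{p2,p6},{p1,p2,p3},{p2,p3,p4}}
  V34: {{p1,p3},{p1,p2,p3},{p1,p3,p4}}
  V35: {{p2,p3},{p3,p4},{p3,p5},{p1,p2,p3},{p1,p3,p4},{p2,p3,p4},{p3,p4,p5}}
  V45: {{p1,p2},{p1,p2,p3}} {{p1,p4},{p1,p3,p4}}
  V123: {{p2,p3},{p1,p2,p3},{p2,p3,p4}} {{p3,p6}}
  V124: {{p1,p2},{p1,p2,p3}}
  V125: {{p1,p2},{p2,p3},{p2,p4},{p1,p2,p3},{p2,p3,p4}}
  V134: {{p1,p3},{p1,p2,p3},{p1,p3,p4}}
  V135: {{p2,p3},{p3,p4},{p3,p5},{p1,p2,p3},{p1,p3,p4},{p2,p3,p4},{p3,p4,p5}}
  V145: {{p1,p2},{p1,p2,p3}} {{p1,p4},{p1,p3,p4}}
  V234: {{p1,p2,p3}}
  V235: {{p2,p3},{p1,p2,p3},{p2,p3,p4}}
  V245: {{p1,p2},{p1,p2,p3}}
  V345: {{p1,p2,p3}} {{p1,p3,p4}}
  V1234: {{p1,p2,p3}}
  V1235: {{p2,p3},{p1,p2,p3},{p2,p3,p4}}
  V1245: {{p1,p2},{p1,p2,p3}}
  V1345: {{p1,p2,p3}} {{p1,p3,p4}}
  V2345: {{p1,p2,p3}}
  V12345: {{p1,p2,p3}}
C dims 5,13,13,6; δ0: rk 4, SNF 1^4; δ1: rk 8, SNF 1^8; δ2: rk 5, SNF 1^5
Ȟ^0 = (5 − 4) − 0 = 1, so Ȟ^0 ≅ Z
Ȟ^1 = (13 − 8) − 4 = 1, so Ȟ^1 ≅ Z
Ȟ^2 = (13 − 5) − 8 = 0, so Ȟ^2 ≅ 0

Ȟ^0 ≅ Z; Ȟ^1 ≅ Z; Ȟ^2 ≅ 0


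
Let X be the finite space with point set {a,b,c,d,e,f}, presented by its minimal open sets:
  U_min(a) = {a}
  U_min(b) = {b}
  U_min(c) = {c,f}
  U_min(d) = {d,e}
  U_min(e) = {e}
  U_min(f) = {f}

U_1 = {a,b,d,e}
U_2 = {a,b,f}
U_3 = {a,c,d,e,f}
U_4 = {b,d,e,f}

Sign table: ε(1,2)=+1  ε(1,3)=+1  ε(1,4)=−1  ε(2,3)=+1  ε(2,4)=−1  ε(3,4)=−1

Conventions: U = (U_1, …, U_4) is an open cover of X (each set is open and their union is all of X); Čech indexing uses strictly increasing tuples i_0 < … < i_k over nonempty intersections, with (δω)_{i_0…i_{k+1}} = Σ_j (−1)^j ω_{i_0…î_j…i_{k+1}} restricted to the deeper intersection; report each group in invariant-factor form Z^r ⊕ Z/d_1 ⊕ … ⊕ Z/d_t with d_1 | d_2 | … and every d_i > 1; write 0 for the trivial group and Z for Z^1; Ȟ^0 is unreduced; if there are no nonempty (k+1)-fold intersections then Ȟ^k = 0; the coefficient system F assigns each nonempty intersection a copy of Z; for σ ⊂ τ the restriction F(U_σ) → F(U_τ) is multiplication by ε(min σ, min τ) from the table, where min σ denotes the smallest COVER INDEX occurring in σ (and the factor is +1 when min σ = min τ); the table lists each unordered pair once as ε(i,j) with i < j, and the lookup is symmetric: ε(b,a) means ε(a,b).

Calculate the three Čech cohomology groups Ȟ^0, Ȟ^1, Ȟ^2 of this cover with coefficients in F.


Ȟ^0(U;F) ≅ Z; Ȟ^1(U;F) ≅ 0; Ȟ^2(U;F) ≅ Z

nonempty intersections:
  U12={a,b} U13={a,d,e} U14={b,d,e} U23={a,f} U24={b,f} U34={d,e,f}
  U123={a} U124={b} U134={d,e} U234={f}
C dims 4,6,4; δ0: rk 3, SNF 1^3; δ1: rk 3, SNF 1^3
Ȟ^0: (4−3)−0=1 ⇒ Z
Ȟ^1: (6−3)−3=0 ⇒ 0
Ȟ^2: (4−0)−3=1 ⇒ Z


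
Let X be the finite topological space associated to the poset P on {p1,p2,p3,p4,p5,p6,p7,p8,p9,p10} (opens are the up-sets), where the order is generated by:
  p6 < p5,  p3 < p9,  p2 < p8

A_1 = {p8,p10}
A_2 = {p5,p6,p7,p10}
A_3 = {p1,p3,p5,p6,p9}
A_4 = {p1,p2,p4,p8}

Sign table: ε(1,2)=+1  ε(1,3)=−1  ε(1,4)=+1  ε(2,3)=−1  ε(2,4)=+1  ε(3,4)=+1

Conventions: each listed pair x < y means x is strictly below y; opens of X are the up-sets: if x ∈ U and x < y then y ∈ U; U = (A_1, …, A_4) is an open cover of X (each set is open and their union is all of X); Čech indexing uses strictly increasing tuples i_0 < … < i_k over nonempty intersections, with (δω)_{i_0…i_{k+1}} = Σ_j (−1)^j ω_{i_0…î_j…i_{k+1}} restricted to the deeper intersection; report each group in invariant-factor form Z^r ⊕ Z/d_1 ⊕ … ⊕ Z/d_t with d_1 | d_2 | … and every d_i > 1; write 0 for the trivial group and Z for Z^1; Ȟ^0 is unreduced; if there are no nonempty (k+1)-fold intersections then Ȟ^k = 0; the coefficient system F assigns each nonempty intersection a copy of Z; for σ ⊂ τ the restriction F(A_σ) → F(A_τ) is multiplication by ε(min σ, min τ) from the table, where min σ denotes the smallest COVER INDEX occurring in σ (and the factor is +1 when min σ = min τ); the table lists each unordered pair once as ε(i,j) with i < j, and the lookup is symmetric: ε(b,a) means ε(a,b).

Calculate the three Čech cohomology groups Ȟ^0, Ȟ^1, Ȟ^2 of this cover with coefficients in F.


Ȟ^0 = 0, Ȟ^1 = Z/2, Ȟ^2 = 0

nerve simplices:
  A12={p10} A14={p8} A23={p5,p6} A34={p1}
C dims 4,4; δ0: rk 4, SNF 1^3·2
degree 0: 4−4−0 = 0 → Ȟ^0 ≅ 0
degree 1: 4−0−4 = 0 plus torsion [2] → Ȟ^1 ≅ Z/2
degree 2: 0−0−0 = 0 → Ȟ^2 ≅ 0


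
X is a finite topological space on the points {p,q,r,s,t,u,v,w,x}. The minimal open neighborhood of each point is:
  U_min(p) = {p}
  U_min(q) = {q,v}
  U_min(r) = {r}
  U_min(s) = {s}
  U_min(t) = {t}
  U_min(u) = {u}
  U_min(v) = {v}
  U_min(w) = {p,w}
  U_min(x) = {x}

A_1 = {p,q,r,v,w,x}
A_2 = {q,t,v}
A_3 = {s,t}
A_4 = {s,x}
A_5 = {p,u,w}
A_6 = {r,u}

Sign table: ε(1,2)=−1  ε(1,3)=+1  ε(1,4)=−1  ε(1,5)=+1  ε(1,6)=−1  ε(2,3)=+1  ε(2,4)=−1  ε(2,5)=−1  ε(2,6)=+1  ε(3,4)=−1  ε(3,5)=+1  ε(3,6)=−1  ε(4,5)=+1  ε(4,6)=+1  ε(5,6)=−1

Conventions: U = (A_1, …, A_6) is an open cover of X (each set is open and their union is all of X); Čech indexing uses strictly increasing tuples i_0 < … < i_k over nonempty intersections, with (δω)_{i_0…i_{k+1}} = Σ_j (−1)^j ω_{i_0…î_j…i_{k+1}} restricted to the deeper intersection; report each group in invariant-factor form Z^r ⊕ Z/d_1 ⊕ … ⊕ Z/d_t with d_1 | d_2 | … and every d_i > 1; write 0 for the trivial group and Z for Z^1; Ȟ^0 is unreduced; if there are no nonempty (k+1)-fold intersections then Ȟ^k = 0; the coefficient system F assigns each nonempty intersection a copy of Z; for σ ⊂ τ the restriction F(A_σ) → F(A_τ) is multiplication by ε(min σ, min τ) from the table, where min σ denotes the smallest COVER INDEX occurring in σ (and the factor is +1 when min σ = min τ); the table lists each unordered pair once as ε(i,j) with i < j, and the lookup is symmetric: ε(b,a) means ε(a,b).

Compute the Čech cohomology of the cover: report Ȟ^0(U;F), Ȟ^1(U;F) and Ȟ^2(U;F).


intersection data:
  A12={q,v} A14={x} A15={p,w} A16={r} A23={t} A34={s} A56={u}
C dims 6,7; δ0: rk 6, SNF 1^5·2
Ȟ^0 = (6 − 6) − 0 = 0, so Ȟ^0 ≅ 0
Ȟ^1 = (7 − 0) − 6 = 1 plus torsion [2], so Ȟ^1 ≅ Z ⊕ Z/2
Ȟ^2 = (0 − 0) − 0 = 0, so Ȟ^2 ≅ 0

Ȟ^0 = 0; Ȟ^1 = Z ⊕ Z/2; Ȟ^2 = 0


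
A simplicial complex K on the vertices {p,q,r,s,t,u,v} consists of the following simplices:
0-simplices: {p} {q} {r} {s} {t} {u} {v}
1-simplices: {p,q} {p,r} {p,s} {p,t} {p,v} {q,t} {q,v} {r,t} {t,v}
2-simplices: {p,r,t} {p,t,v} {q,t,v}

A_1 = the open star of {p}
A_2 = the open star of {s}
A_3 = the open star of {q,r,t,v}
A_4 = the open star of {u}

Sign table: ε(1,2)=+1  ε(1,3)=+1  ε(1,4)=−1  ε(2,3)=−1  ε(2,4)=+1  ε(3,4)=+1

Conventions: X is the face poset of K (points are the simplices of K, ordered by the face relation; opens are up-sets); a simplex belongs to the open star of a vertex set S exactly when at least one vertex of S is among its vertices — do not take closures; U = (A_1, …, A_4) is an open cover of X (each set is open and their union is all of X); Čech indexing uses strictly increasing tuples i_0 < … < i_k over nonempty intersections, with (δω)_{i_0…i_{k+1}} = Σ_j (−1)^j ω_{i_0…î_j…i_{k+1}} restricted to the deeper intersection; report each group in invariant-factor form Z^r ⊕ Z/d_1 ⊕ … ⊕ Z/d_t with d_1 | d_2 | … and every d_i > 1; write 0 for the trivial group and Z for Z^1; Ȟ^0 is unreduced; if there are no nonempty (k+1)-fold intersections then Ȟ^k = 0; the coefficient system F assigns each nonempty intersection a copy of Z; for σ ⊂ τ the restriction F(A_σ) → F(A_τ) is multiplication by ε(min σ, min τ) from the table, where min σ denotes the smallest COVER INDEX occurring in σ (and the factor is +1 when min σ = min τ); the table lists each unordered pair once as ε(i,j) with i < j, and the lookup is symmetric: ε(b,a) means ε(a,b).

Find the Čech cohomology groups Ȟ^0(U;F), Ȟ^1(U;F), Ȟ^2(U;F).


Ȟ^0(U;F) ≅ Z^2,  Ȟ^1(U;F) ≅ 0,  Ȟ^2(U;F) ≅ 0

cover nerve:
  A1={{p},{p,q},{p,r},{p,s},{p,t},{p,v},{p,r,t},{p,t,v}} A2={{s},{p,s}} A3={{q},{r},{t},{v},{p,q},{p,r},{p,t},{p,v},{q,t},{q,v},{r,t},{t,v},{p,r,t},{p,t,v},{q,t,v}} A4={{u}}
  A12={{p,s}} A13={{p,q},{p,r},{p,t},{p,v},{p,r,t},{p,t,v}}
C dims 4,2; δ0: rk 2, SNF 1^2
Ȟ^0: (4−2)−0=2 ⇒ Z^2
Ȟ^1: (2−0)−2=0 ⇒ 0
Ȟ^2: (0−0)−0=0 ⇒ 0


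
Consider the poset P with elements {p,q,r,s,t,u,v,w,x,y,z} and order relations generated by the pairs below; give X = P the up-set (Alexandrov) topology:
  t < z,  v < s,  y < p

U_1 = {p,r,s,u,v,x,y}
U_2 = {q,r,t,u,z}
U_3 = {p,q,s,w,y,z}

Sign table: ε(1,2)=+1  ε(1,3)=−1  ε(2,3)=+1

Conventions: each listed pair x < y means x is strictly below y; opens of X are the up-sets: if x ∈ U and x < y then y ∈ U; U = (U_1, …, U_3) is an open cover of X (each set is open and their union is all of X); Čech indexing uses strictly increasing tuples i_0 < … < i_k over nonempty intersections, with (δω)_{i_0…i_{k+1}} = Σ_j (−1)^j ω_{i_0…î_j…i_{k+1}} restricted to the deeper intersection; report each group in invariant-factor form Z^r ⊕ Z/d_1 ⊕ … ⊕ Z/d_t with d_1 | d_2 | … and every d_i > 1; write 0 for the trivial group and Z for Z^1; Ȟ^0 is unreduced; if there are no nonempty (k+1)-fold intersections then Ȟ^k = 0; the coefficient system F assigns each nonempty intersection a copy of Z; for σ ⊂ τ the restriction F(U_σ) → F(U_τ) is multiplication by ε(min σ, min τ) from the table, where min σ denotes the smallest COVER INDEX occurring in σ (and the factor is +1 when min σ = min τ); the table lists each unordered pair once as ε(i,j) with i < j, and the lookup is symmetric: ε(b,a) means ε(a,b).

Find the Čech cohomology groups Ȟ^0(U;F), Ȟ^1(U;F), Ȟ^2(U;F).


Ȟ^0 ≅ 0, Ȟ^1 ≅ Z/2 and Ȟ^2 ≅ 0

intersection data:
  U12={r,u} U13={p,s,y} U23={q,z}
C dims 3,3; δ0: rk 3, SNF 1^2·2
Ȟ^0 = (3 − 3) − 0 = 0, so Ȟ^0 ≅ 0
Ȟ^1 = (3 − 0) − 3 = 0 plus torsion [2], so Ȟ^1 ≅ Z/2
Ȟ^2 = (0 − 0) − 0 = 0, so Ȟ^2 ≅ 0


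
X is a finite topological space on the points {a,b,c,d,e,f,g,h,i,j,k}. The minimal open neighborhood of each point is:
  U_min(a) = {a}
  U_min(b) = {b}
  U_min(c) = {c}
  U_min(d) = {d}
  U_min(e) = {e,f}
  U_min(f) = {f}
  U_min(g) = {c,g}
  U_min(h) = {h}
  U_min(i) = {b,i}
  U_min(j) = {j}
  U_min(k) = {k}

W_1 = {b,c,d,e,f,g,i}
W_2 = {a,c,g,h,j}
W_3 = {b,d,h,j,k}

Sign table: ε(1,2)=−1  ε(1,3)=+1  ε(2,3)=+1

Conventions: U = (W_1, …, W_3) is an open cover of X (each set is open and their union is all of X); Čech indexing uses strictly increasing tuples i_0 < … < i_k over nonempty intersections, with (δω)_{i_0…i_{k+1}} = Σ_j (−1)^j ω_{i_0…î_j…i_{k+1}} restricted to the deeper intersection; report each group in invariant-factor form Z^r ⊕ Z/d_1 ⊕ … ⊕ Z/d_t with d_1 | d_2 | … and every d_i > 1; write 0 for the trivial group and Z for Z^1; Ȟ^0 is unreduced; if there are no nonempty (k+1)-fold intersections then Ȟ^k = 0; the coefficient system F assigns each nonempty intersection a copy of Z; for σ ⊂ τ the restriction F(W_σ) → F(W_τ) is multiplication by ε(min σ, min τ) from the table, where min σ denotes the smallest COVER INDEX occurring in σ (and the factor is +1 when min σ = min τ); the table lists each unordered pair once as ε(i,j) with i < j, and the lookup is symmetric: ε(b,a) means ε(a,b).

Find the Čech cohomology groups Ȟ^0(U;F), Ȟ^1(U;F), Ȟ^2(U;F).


Ȟ^0 = 0, Ȟ^1 = Z/2, Ȟ^2 = 0

nonempty intersections:
  W12={c,g} W13={b,d} W23={h,j}
C dims 3,3; δ0: rk 3, SNF 1^2·2
Ȟ^0: (3−3)−0=0 ⇒ 0
Ȟ^1: (3−0)−3=0 plus torsion [2] ⇒ Z/2
Ȟ^2: (0−0)−0=0 ⇒ 0


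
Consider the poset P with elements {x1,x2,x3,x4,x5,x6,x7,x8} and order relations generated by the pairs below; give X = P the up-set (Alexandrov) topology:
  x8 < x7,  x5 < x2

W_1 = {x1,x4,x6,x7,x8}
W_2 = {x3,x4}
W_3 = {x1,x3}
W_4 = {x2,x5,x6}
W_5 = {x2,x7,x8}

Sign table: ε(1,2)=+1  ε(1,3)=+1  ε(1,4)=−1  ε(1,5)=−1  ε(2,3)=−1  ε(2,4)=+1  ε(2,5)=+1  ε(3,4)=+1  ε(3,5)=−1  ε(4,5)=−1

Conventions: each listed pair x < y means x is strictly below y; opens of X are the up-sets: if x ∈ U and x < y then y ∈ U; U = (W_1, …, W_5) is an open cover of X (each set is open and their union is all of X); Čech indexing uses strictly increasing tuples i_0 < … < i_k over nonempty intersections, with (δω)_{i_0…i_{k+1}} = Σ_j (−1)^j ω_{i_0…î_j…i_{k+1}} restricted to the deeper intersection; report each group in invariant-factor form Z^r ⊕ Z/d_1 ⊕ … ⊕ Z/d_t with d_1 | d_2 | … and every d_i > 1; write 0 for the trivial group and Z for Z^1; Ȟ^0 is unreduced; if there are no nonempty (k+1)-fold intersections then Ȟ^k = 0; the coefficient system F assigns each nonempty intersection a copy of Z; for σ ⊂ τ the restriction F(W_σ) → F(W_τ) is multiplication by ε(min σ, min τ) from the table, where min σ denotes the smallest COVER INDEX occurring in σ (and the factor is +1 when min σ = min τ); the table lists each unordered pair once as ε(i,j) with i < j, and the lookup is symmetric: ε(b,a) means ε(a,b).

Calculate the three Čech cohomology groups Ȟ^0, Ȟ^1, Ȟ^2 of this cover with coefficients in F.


nerve simplices:
  W12={x4} W13={x1} W14={x6} W15={x7,x8} W23={x3} W45={x2}
C dims 5,6; δ0: rk 5, SNF 1^4·2
degree 0: 5−5−0 = 0 → Ȟ^0 ≅ 0
degree 1: 6−0−5 = 1 plus torsion [2] → Ȟ^1 ≅ Z ⊕ Z/2
degree 2: 0−0−0 = 0 → Ȟ^2 ≅ 0

Ȟ^0(U;F) ≅ 0,  Ȟ^1(U;F) ≅ Z ⊕ Z/2,  Ȟ^2(U;F) ≅ 0


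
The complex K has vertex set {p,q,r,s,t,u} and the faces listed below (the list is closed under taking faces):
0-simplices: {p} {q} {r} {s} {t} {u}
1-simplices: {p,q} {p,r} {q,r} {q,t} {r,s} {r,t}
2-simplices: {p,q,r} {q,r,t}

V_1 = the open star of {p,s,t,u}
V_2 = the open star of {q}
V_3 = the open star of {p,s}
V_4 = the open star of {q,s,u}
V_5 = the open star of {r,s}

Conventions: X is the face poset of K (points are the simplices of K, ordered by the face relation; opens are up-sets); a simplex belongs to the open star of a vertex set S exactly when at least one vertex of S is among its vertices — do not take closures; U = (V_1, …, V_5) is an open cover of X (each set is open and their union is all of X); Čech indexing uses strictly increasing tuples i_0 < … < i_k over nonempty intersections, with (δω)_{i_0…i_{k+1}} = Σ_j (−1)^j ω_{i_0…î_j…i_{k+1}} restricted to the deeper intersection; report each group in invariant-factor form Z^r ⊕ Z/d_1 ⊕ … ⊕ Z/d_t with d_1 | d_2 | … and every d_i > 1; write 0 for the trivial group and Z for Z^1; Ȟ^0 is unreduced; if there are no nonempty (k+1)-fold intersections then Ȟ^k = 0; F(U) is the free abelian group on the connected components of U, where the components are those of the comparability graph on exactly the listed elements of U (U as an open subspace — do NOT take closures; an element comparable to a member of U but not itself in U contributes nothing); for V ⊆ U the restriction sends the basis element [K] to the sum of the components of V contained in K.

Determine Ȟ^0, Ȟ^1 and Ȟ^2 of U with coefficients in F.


nonempty intersections:
  V1={{p},{s},{t},{u},{p,q},{p,r},{q,t},{r,s},{r,t},{p,q,r},{q,r,t}} V2={{q},{p,q},{q,r},{q,t},{p,q,r},{q,r,t}} V3={{p},{s},{p,q},{p,r},{r,s},{p,q,r}} V4={{q},{s},{u},{p,q},{q,r},{q,t},{r,s},{p,q,r},{q,r,t}} V5={{r},{s},{p,r},{q,r},{r,s},{r,t},{p,q,r},{q,r,t}}
  V12={{p,q},{q,t},{p,q,r},{q,r,t}} V13={{p},{s},{p,q},{p,r},{r,s},{p,q,r}} V14={{s},{u},{p,q},{q,t},{r,s},{p,q,r},{q,r,t}} V15={{s},{p,r},{r,s},{r,t},{p,q,r},{q,r,t}} V23={{p,q},{p,q,r}} V24={{q},{p,q},{q,r},{q,t},{p,q,r},{q,r,t}} V25={{q,r},{p,q,r},{q,r,t}} V34={{s},{p,q},{r,s},{p,q,r}} V35={{s},{p,r},{r,s},{p,q,r}} V45={{s},{q,r},{r,s},{p,q,r},{q,r,t}}
  V123={{p,q},{p,q,r}} V124={{p,q},{q,t},{p,q,r},{q,r,t}} V125={{p,q,r},{q,r,t}} V134={{s},{p,q},{r,s},{p,q,r}} V135={{s},{p,r},{r,s},{p,q,r}} V145={{s},{r,s},{p,q,r},{q,r,t}} V234={{p,q},{p,q,r}} V235={{p,q,r}} V245={{q,r},{p,q,r},{q,r,t}} V345={{s},{r,s},{p,q,r}}
  V1234={{p,q},{p,q,r}} V1235={{p,q,r}} V1245={{p,q,r},{q,r,t}} V1345={{s},{r,s},{p,q,r}} V2345={{p,q,r}}
  V12345={{p,q,r}}
components per intersection:
  V1: {{p},{p,q},{p,r},{p,q,r}} {{s},{r,s}} {{t},{q,t},{r,t},{q,r,t}} {{u}}
  V2: {{q},{p,q},{q,r},{q,t},{p,q,r},{q,r,t}}
  V3: {{p},{p,q},{p,r},{p,q,r}} {{s},{r,s}}
  V4: {{q},{p,q},{q,r},{q,t},{p,q,r},{q,r,t}} {{s},{r,s}} {{u}}
  V5: {{r},{s},{p,r},{q,r},{r,s},{r,t},{p,q,r},{q,r,t}}
  V12: {{p,q},{p,q,r}} {{q,t},{q,r,t}}
  V13: {{p},{p,q},{p,r},{p,q,r}} {{s},{r,s}}
  V14: {{s},{r,s}} {{u}} {{p,q},{p,q,r}} {{q,t},{q,r,t}}
  V15: {{s},{r,s}} {{p,r},{p,q,r}} {{r,t},{q,r,t}}
  V23: {{p,q},{p,q,r}}
  V24: {{q},{p,q},{q,r},{q,t},{p,q,r},{q,r,t}}
  V25: {{q,r},{p,q,r},{q,r,t}}
  V34: {{s},{r,s}} {{p,q},{p,q,r}}
  V35: {{s},{r,s}} {{p,r},{p,q,r}}
  V45: {{s},{r,s}} {{q,r},{p,q,r},{q,r,t}}
  V123: {{p,q},{p,q,r}}
  V124: {{p,q},{p,q,r}} {{q,t},{q,r,t}}
  V125: {{p,q,r}} {{q,r,t}}
  V134: {{s},{r,s}} {{p,q},{p,q,r}}
  V135: {{s},{r,s}} {{p,r},{p,q,r}}
  V145: {{s},{r,s}} {{p,q,r}} {{q,r,t}}
  V234: {{p,q},{p,q,r}}
  V235: {{p,q,r}}
  V245: {{q,r},{p,q,r},{q,r,t}}
  V345: {{s},{r,s}} {{p,q,r}}
  V1234: {{p,q},{p,q,r}}
  V1235: {{p,q,r}}
  V1245: {{p,q,r}} {{q,r,t}}
  V1345: {{s},{r,s}} {{p,q,r}}
  V2345: {{p,q,r}}
  V12345: {{p,q,r}}
C dims 11,20,17,7; δ0: rk 9, SNF 1^9; δ1: rk 11, SNF 1^11; δ2: rk 6, SNF 1^6
Ȟ^0: (11−9)−0=2 ⇒ Z^2
Ȟ^1: (20−11)−9=0 ⇒ 0
Ȟ^2: (17−6)−11=0 ⇒ 0

Ȟ^0 = Z^2, Ȟ^1 = 0, Ȟ^2 = 0


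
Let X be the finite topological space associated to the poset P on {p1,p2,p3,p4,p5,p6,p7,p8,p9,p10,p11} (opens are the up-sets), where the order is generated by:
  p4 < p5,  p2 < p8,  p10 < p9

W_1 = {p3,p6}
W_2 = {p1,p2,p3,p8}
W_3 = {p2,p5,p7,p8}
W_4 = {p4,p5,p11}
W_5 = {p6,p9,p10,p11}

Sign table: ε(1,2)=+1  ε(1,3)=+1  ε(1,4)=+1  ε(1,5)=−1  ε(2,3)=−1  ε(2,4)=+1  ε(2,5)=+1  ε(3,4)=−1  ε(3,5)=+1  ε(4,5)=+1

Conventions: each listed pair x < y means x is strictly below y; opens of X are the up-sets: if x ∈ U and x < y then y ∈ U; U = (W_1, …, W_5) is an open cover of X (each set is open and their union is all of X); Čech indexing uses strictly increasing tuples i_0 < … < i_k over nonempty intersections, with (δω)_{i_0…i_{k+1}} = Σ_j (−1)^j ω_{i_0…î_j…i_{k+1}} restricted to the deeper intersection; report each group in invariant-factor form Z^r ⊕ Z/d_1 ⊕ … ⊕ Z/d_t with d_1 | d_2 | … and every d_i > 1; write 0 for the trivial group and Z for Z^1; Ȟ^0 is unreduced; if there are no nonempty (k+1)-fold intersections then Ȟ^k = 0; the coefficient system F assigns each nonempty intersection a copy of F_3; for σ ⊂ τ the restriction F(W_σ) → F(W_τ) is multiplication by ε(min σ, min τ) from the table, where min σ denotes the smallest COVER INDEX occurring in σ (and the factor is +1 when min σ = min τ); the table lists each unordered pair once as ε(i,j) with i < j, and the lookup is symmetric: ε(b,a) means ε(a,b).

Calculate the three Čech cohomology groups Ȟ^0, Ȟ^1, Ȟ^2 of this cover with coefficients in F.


intersection data:
  W12={p3} W15={p6} W23={p2,p8} W34={p5} W45={p11}
C dims 5,5; δ0: rk_F3 5
Ȟ^0 = (5 − 5) − 0 = 0, so Ȟ^0 ≅ 0
Ȟ^1 = (5 − 0) − 5 = 0, so Ȟ^1 ≅ 0
Ȟ^2 = (0 − 0) − 0 = 0, so Ȟ^2 ≅ 0

Ȟ^0(U;F) ≅ 0, Ȟ^1(U;F) ≅ 0 and Ȟ^2(U;F) ≅ 0


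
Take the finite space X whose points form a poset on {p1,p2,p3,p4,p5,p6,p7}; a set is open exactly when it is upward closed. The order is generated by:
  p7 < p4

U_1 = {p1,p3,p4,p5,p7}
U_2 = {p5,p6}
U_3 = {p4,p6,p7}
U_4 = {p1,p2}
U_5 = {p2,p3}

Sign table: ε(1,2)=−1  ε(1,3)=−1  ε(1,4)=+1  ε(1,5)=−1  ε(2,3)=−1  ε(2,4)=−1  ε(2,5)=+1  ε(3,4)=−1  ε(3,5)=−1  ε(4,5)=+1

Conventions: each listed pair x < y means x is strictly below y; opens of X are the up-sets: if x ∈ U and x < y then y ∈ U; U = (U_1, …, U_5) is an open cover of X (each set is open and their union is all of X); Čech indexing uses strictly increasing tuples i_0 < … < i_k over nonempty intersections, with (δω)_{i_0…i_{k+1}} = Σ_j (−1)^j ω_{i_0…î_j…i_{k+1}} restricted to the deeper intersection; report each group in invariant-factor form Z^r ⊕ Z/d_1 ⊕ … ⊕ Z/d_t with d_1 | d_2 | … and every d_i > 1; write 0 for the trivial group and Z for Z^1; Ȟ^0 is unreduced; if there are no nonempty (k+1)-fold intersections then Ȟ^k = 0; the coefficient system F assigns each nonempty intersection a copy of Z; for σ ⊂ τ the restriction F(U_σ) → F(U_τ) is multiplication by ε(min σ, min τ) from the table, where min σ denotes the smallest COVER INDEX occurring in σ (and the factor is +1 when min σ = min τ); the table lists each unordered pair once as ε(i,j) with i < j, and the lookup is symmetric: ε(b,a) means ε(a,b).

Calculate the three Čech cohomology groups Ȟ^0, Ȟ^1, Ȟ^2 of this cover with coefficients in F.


nonempty overlaps:
  U12={p5} U13={p4,p7} U14={p1} U15={p3} U23={p6} U45={p2}
C dims 5,6; δ0: rk 5, SNF 1^4·2
degree 0: 5−5−0 = 0 → Ȟ^0 ≅ 0
degree 1: 6−0−5 = 1 plus torsion [2] → Ȟ^1 ≅ Z ⊕ Z/2
degree 2: 0−0−0 = 0 → Ȟ^2 ≅ 0

Ȟ^0(U;F) ≅ 0, Ȟ^1(U;F) ≅ Z ⊕ Z/2, Ȟ^2(U;F) ≅ 0
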